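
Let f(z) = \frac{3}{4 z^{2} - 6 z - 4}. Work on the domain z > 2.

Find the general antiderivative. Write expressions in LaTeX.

F(z) = \frac{3 \log{\left(z - 2 \right)}}{10} - \frac{3 \log{\left(z + \frac{1}{2} \right)}}{10} + C

The denominator factors as 2 \left(z - 2\right) \left(2 z + 1\right); partial fractions split f into directly integrable pieces: - \frac{3}{5 \left(2 z + 1\right)} + \frac{3}{10 \left(z - 2\right)}.
Check: d/dz[\frac{3 \log{\left(z - 2 \right)}}{10} - \frac{3 \log{\left(z + \frac{1}{2} \right)}}{10}] = \frac{3}{4 z^{2} - 6 z - 4} = f(z).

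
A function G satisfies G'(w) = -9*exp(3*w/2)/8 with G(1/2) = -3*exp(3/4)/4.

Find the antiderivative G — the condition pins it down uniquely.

Since d/dw undoes antidifferentiation here, G(w) must give back the stated G'(w).
A general antiderivative is -3*exp(3*w/2)/4 + C.
The condition gives C = -3*exp(3/4)/4 - (-3*exp(3/4)/4) = 0.
So G(w) = -3*exp(3*w/2)/4.
Check: d/dw[-3*exp(3*w/2)/4] = -9*exp(3*w/2)/8 = G'(w).

G(w) = -3*exp(3*w/2)/4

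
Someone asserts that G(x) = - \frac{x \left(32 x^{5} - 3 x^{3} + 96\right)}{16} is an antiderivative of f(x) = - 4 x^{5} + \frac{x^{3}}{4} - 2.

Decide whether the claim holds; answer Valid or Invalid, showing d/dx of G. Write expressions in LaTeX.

d/dx[G] = - 12 x^{5} + \frac{3 x^{3}}{4} - 6
d/dx[G] - f(x) = - 8 x^{5} + \frac{x^{3}}{2} - 4 != 0.

Invalid: d/dx[G] - f = - 8 x^{5} + \frac{x^{3}}{2} - 4, which is not 0.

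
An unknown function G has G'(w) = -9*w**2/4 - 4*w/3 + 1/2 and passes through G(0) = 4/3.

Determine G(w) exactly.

The integrand splits into summands that can be handled one at a time.
A general antiderivative is -3*w**3/4 - 2*w**2/3 + w/2 - 2/3 + C.
The condition gives C = 4/3 - (-2/3) = 2.
So G(w) = -3*w**3/4 - 2*w**2/3 + w/2 + 4/3.
Check: d/dw[-3*w**3/4 - 2*w**2/3 + w/2 + 4/3] = -9*w**2/4 - 4*w/3 + 1/2 = G'(w).

G(w) = -3*w**3/4 - 2*w**2/3 + w/2 + 4/3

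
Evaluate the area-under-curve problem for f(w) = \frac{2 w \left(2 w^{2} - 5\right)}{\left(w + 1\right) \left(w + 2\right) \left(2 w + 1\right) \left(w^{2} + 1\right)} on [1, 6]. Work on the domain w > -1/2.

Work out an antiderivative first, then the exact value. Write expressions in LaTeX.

The denominator factors as \left(w + 1\right) \left(w + 2\right) \left(2 w + 1\right) \left(w^{2} + 1\right); partial fractions split f into directly integrable pieces: \frac{7 \left(w - 1\right)}{5 \left(w^{2} + 1\right)} + \frac{24}{5 \left(2 w + 1\right)} - \frac{4}{5 \left(w + 2\right)} - \frac{3}{w + 1}.
F(w) = \frac{12 \log{\left(w + \frac{1}{2} \right)}}{5} - 3 \log{\left(w + 1 \right)} - \frac{4 \log{\left(w + 2 \right)}}{5} + \frac{7 \log{\left(w^{2} + 1 \right)}}{10} - \frac{7 \operatorname{atan}{\left(w \right)}}{5} is an antiderivative of f.
Check: d/dw[\frac{12 \log{\left(w + \frac{1}{2} \right)}}{5} - 3 \log{\left(w + 1 \right)} - \frac{4 \log{\left(w + 2 \right)}}{5} + \frac{7 \log{\left(w^{2} + 1 \right)}}{10} - \frac{7 \operatorname{atan}{\left(w \right)}}{5}] = \frac{4 w^{3} - 10 w}{2 w^{5} + 7 w^{4} + 9 w^{3} + 9 w^{2} + 7 w + 2}, which equals f(w).
F(6) = - 3 \log{\left(7 \right)} - \frac{7 \operatorname{atan}{\left(6 \right)}}{5} - \frac{4 \log{\left(8 \right)}}{5} + \frac{7 \log{\left(37 \right)}}{10} + \frac{12 \log{\left(\frac{13}{2} \right)}}{5}; F(1) = - \frac{23 \log{\left(2 \right)}}{10} - \frac{7 \pi}{20} - \frac{4 \log{\left(3 \right)}}{5} + \frac{12 \log{\left(\frac{3}{2} \right)}}{5}.
Integral = F(6) - F(1) = - 3 \log{\left(7 \right)} - \frac{7 \operatorname{atan}{\left(6 \right)}}{5} - \frac{4 \log{\left(8 \right)}}{5} - \frac{12 \log{\left(\frac{3}{2} \right)}}{5} + \frac{4 \log{\left(3 \right)}}{5} + \frac{7 \pi}{20} + \frac{23 \log{\left(2 \right)}}{10} + \frac{7 \log{\left(37 \right)}}{10} + \frac{12 \log{\left(\frac{13}{2} \right)}}{5}.

Antiderivative: F(w) = \frac{12 \log{\left(w + \frac{1}{2} \right)}}{5} - 3 \log{\left(w + 1 \right)} - \frac{4 \log{\left(w + 2 \right)}}{5} + \frac{7 \log{\left(w^{2} + 1 \right)}}{10} - \frac{7 \operatorname{atan}{\left(w \right)}}{5}; value = - 3 \log{\left(7 \right)} - \frac{7 \operatorname{atan}{\left(6 \right)}}{5} - \frac{4 \log{\left(8 \right)}}{5} - \frac{12 \log{\left(\frac{3}{2} \right)}}{5} + \frac{4 \log{\left(3 \right)}}{5} + \frac{7 \pi}{20} + \frac{23 \log{\left(2 \right)}}{10} + \frac{7 \log{\left(37 \right)}}{10} + \frac{12 \log{\left(\frac{13}{2} \right)}}{5}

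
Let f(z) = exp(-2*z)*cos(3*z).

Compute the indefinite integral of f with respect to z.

F(z) = -(-3*sin(3*z) + 2*cos(3*z))*exp(-2*z)/13 + C

Check any antiderivative F(z) by computing F'(z) and comparing it with f(z).
Check: d/dz[-(-3*sin(3*z) + 2*cos(3*z))*exp(-2*z)/13] = exp(-2*z)*cos(3*z) = f(z).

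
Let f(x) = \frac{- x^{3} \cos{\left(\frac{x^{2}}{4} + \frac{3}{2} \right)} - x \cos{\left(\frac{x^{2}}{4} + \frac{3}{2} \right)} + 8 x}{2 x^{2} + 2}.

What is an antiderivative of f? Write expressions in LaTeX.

An antiderivative F(x) passes only if d/dx[F] lands on f(x) exactly.
Check: d/dx[2 \log{\left(x^{2} + 1 \right)} - \sin{\left(\frac{x^{2}}{4} + \frac{3}{2} \right)}] = \frac{- x^{3} \cos{\left(\frac{x^{2}}{4} + \frac{3}{2} \right)} - x \cos{\left(\frac{x^{2}}{4} + \frac{3}{2} \right)} + 8 x}{2 x^{2} + 2} = f(x).

An antiderivative is F(x) = 2 \log{\left(x^{2} + 1 \right)} - \sin{\left(\frac{x^{2}}{4} + \frac{3}{2} \right)}.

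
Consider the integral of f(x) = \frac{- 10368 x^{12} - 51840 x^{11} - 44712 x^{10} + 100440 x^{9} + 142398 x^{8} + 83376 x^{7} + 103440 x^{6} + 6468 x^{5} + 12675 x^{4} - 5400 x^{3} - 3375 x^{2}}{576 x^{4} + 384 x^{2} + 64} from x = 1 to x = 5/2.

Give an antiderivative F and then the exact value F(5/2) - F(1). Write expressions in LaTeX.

f has the shape u'v + uv' for u = - \frac{3 \left(- x^{2} - \frac{5 x}{2}\right)^{3}}{2} and v = - \frac{4 x^{3}}{3} + \frac{5 x^{2}}{2} - \frac{1}{2 \left(2 x^{2} + \frac{2}{3}\right)} — it is the derivative of the product u*v.
F(x) = - \frac{x^{3} \left(- 2 x - 5\right)^{3} \left(- 16 x^{3} \left(3 x^{2} + 1\right) + 30 x^{2} \left(3 x^{2} + 1\right) - 9\right)}{64 \left(3 x^{2} + 1\right)} is an antiderivative of f.
Check: d/dx[- \frac{x^{3} \left(- 2 x - 5\right)^{3} \left(- 16 x^{3} \left(3 x^{2} + 1\right) + 30 x^{2} \left(3 x^{2} + 1\right) - 9\right)}{64 \left(3 x^{2} + 1\right)}] = \frac{- 10368 x^{12} - 51840 x^{11} - 44712 x^{10} + 100440 x^{9} + 142398 x^{8} + 83376 x^{7} + 103440 x^{6} + 6468 x^{5} + 12675 x^{4} - 5400 x^{3} - 3375 x^{2}}{576 x^{4} + 384 x^{2} + 64} = f(x).
F(5/2) = - \frac{155421875}{10112}; F(1) = \frac{16121}{256}.
Integral = F(5/2) - F(1) = - \frac{312117309}{20224}.

Antiderivative: F(x) = - \frac{x^{3} \left(- 2 x - 5\right)^{3} \left(- 16 x^{3} \left(3 x^{2} + 1\right) + 30 x^{2} \left(3 x^{2} + 1\right) - 9\right)}{64 \left(3 x^{2} + 1\right)}; value = - \frac{312117309}{20224}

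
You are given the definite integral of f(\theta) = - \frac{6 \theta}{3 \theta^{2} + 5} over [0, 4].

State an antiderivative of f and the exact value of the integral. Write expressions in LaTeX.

f matches the chain-rule pattern g'(h)*h' with inner function h(\theta) = 3 \theta^{2} + 5; substituting u = h(\theta) collapses the integral.
F(\theta) = - \log{\left(3 \theta^{2} + 5 \right)} is an antiderivative of f.
Check: d/d\theta[- \log{\left(3 \theta^{2} + 5 \right)}] = - \frac{6 \theta}{3 \theta^{2} + 5} = f(\theta).
F(4) = - \log{\left(53 \right)}; F(0) = - \log{\left(5 \right)}.
Integral = F(4) - F(0) = - \log{\left(53 \right)} + \log{\left(5 \right)}.

Antiderivative: F(\theta) = - \log{\left(3 \theta^{2} + 5 \right)}; value = - \log{\left(53 \right)} + \log{\left(5 \right)}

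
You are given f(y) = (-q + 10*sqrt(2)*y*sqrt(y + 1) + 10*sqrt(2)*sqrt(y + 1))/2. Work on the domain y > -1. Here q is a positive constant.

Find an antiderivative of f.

An antiderivative is F(y) = (-q*y + 4*sqrt(2)*y**2*sqrt(y + 1) + 8*sqrt(2)*y*sqrt(y + 1) + 4*sqrt(2)*sqrt(y + 1))/2.

Since d/dy undoes antidifferentiation here, F'(y) = f(y) is required of F(y).
Check: d/dy[(-q*y + 4*sqrt(2)*y**2*sqrt(y + 1) + 8*sqrt(2)*y*sqrt(y + 1) + 4*sqrt(2)*sqrt(y + 1))/2] = (-q*sqrt(y + 1) + 10*sqrt(2)*y**2 + 20*sqrt(2)*y + 10*sqrt(2))/(2*sqrt(y + 1)), which equals f(y).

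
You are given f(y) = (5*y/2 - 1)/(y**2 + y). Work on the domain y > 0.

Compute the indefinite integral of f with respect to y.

F(y) = -log(y) + 7*log(y + 1)/2 + C

The denominator factors as 2*y*(y + 1); partial fractions split f into directly integrable pieces: 7/(2*(y + 1)) - 1/y.
Check: d/dy[-log(y) + 7*log(y + 1)/2] = (5*y - 2)/(2*y**2 + 2*y), which equals f(y).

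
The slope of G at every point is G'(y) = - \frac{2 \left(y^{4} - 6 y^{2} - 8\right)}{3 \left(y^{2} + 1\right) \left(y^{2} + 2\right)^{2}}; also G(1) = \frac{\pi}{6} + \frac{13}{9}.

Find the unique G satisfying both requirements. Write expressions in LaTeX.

G(y) = \frac{3 y^{2} + 4 y + 2 \left(y^{2} + 2\right) \operatorname{atan}{\left(y \right)} + 6}{3 \left(y^{2} + 2\right)}

Since d/dy undoes antidifferentiation here, G(y) must give back the stated G'(y).
A general antiderivative is \frac{4 y}{3 \left(y^{2} + 2\right)} + \frac{2 \operatorname{atan}{\left(y \right)}}{3} + C.
The condition gives C = \frac{\pi}{6} + \frac{13}{9} - (\frac{4}{9} + \frac{\pi}{6}) = 1.
So G(y) = \frac{3 y^{2} + 4 y + 2 \left(y^{2} + 2\right) \operatorname{atan}{\left(y \right)} + 6}{3 \left(y^{2} + 2\right)}.
Check: d/dy[\frac{3 y^{2} + 4 y + 2 \left(y^{2} + 2\right) \operatorname{atan}{\left(y \right)} + 6}{3 \left(y^{2} + 2\right)}] = \frac{- 2 y^{4} + 12 y^{2} + 16}{3 y^{6} + 15 y^{4} + 24 y^{2} + 12}, which equals G'(y).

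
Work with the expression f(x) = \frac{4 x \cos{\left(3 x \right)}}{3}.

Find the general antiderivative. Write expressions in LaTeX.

Any candidate F(x) must reproduce f(x) exactly when differentiated.
Check: d/dx[\frac{4 \left(3 x \sin{\left(3 x \right)} + \cos{\left(3 x \right)}\right)}{27}] = \frac{4 x \cos{\left(3 x \right)}}{3} = f(x).

F(x) = \frac{4 \left(3 x \sin{\left(3 x \right)} + \cos{\left(3 x \right)}\right)}{27} + C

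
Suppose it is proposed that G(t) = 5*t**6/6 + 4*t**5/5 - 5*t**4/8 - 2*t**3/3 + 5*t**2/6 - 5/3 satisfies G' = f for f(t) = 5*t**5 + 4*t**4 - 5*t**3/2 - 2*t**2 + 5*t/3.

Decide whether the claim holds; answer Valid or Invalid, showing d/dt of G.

d/dt[G] = 5*t**5 + 4*t**4 - 5*t**3/2 - 2*t**2 + 5*t/3
This equals f(t) exactly, so the claim holds.

Valid. The derivative of G reproduces f.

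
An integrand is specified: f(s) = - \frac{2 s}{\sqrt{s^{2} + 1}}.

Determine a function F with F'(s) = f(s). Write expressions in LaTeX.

An antiderivative is F(s) = - \sqrt{4 s^{2} + 4}.

f matches the chain-rule pattern g'(h)*h' with inner function h(s) = 4 s^{2} + 4; substituting u = h(s) collapses the integral.
Check: d/ds[- \sqrt{4 s^{2} + 4}] = - \frac{2 s}{\sqrt{s^{2} + 1}} = f(s).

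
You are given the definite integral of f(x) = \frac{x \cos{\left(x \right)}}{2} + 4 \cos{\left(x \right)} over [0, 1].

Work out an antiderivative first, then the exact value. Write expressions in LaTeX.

The integrand splits into summands that can be handled one at a time.
F(x) = \frac{x \sin{\left(x \right)} + 8 \sin{\left(x \right)} + \cos{\left(x \right)}}{2} is an antiderivative of f.
Check: d/dx[\frac{x \sin{\left(x \right)} + 8 \sin{\left(x \right)} + \cos{\left(x \right)}}{2}] = \frac{x \cos{\left(x \right)}}{2} + 4 \cos{\left(x \right)} = f(x).
F(1) = \frac{\cos{\left(1 \right)}}{2} + \frac{9 \sin{\left(1 \right)}}{2}; F(0) = \frac{1}{2}.
Integral = F(1) - F(0) = - \frac{1}{2} + \frac{\cos{\left(1 \right)}}{2} + \frac{9 \sin{\left(1 \right)}}{2}.

Antiderivative: F(x) = \frac{x \sin{\left(x \right)} + 8 \sin{\left(x \right)} + \cos{\left(x \right)}}{2}; value = - \frac{1}{2} + \frac{\cos{\left(1 \right)}}{2} + \frac{9 \sin{\left(1 \right)}}{2}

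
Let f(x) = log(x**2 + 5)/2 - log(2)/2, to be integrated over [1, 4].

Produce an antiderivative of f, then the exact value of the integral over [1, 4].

Differentiate the proposed F(x) back; it has to land on f(x) exactly.
F(x) = (x*log(x**2/2 + 5/2) - 2*x + 2*sqrt(5)*atan(sqrt(5)*x/5))/2 is an antiderivative of f.
Check: d/dx[(x*log(x**2/2 + 5/2) - 2*x + 2*sqrt(5)*atan(sqrt(5)*x/5))/2] = log(x**2 + 5)/2 - log(2)/2 = f(x).
F(4) = -4 + sqrt(5)*atan(4*sqrt(5)/5) + 2*log(21/2); F(1) = -1 + log(3)/2 + sqrt(5)*atan(sqrt(5)/5).
Integral = F(4) - F(1) = -3 - sqrt(5)*atan(sqrt(5)/5) - log(3)/2 + sqrt(5)*atan(4*sqrt(5)/5) + 2*log(21/2).

Antiderivative: F(x) = (x*log(x**2/2 + 5/2) - 2*x + 2*sqrt(5)*atan(sqrt(5)*x/5))/2; value = -3 - sqrt(5)*atan(sqrt(5)/5) - log(3)/2 + sqrt(5)*atan(4*sqrt(5)/5) + 2*log(21/2)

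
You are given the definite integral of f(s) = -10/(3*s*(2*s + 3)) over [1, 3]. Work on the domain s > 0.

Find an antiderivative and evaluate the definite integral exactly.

Antiderivative: F(s) = -10*log(s)/9 + 10*log(s + 3/2)/9; value = -10*log(3)/9 - 10*log(5/2)/9 + 10*log(9/2)/9

The denominator factors as 3*s*(2*s + 3); partial fractions split f into directly integrable pieces: 20/(9*(2*s + 3)) - 10/(9*s).
F(s) = -10*log(s)/9 + 10*log(s + 3/2)/9 is an antiderivative of f.
Check: d/ds[-10*log(s)/9 + 10*log(s + 3/2)/9] = -10/(6*s**2 + 9*s), which equals f(s).
F(3) = -10*log(3)/9 + 10*log(9/2)/9; F(1) = 10*log(5/2)/9.
Integral = F(3) - F(1) = -10*log(3)/9 - 10*log(5/2)/9 + 10*log(9/2)/9.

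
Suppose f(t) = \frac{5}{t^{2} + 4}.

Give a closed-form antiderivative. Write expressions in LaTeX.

An antiderivative is F(t) = \frac{5 \operatorname{atan}{\left(\frac{t}{2} \right)}}{2}.

A candidate is checked by its d/dt: the result must match f(t).
Check: d/dt[\frac{5 \operatorname{atan}{\left(\frac{t}{2} \right)}}{2}] = \frac{5}{t^{2} + 4} = f(t).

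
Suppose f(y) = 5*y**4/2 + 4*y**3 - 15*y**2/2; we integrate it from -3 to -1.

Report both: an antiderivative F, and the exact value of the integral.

Antiderivative: F(y) = (3*y**5 + 6*y**4 - 15*y**3 + 4)/6; value = -24

Integrate term by term and add the pieces.
F(y) = (3*y**5 + 6*y**4 - 15*y**3 + 4)/6 is an antiderivative of f.
Check: d/dy[(3*y**5 + 6*y**4 - 15*y**3 + 4)/6] = 5*y**4/2 + 4*y**3 - 15*y**2/2 = f(y).
F(-1) = 11/3; F(-3) = 83/3.
Integral = F(-1) - F(-3) = -24.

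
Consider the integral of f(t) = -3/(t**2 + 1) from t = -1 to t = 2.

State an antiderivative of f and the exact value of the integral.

Check any antiderivative F(t) by computing F'(t) and comparing it with f(t).
F(t) = -3*atan(t) is an antiderivative of f.
Check: d/dt[-3*atan(t)] = -3/(t**2 + 1) = f(t).
F(2) = -3*atan(2); F(-1) = 3*pi/4.
Integral = F(2) - F(-1) = -3*atan(2) - 3*pi/4.

Antiderivative: F(t) = -3*atan(t); value = -3*atan(2) - 3*pi/4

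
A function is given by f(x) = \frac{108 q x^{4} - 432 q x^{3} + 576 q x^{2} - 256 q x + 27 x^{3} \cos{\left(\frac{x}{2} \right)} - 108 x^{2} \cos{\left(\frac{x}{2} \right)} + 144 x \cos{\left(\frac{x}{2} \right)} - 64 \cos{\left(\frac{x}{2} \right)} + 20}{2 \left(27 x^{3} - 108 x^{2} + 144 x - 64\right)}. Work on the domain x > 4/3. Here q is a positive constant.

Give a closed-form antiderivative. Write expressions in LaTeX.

Since d/dx undoes antidifferentiation here, F'(x) = f(x) is required of F(x).
Check: d/dx[q x^{2} + \sin{\left(\frac{x}{2} \right)} - \frac{5}{27 x^{2} - 72 x + 48}] = \frac{108 q x^{4} - 432 q x^{3} + 576 q x^{2} - 256 q x + 27 x^{3} \cos{\left(\frac{x}{2} \right)} - 108 x^{2} \cos{\left(\frac{x}{2} \right)} + 144 x \cos{\left(\frac{x}{2} \right)} - 64 \cos{\left(\frac{x}{2} \right)} + 20}{54 x^{3} - 216 x^{2} + 288 x - 128}, which equals f(x).

An antiderivative is F(x) = q x^{2} + \sin{\left(\frac{x}{2} \right)} - \frac{5}{27 x^{2} - 72 x + 48}.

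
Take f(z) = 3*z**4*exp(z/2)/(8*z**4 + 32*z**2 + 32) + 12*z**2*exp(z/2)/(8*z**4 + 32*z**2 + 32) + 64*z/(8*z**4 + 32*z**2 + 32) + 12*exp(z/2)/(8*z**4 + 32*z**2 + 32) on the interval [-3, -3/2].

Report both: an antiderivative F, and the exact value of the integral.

Antiderivative: F(z) = (3*(z**2 + 2)*exp(z/2) - 16)/(4*(z**2 + 2)); value = -108/187 - 3*exp(-3/2)/4 + 3*exp(-3/4)/4

Integrate term by term and add the pieces.
F(z) = (3*(z**2 + 2)*exp(z/2) - 16)/(4*(z**2 + 2)) is an antiderivative of f.
Check: d/dz[(3*(z**2 + 2)*exp(z/2) - 16)/(4*(z**2 + 2))] = (3*z**4*exp(z/2) + 12*z**2*exp(z/2) + 64*z + 12*exp(z/2))/(8*z**4 + 32*z**2 + 32), which equals f(z).
F(-3/2) = -16/17 + 3*exp(-3/4)/4; F(-3) = -4/11 + 3*exp(-3/2)/4.
Integral = F(-3/2) - F(-3) = -108/187 - 3*exp(-3/2)/4 + 3*exp(-3/4)/4.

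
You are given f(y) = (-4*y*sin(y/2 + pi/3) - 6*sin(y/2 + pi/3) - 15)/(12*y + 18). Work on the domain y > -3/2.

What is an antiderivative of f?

An antiderivative is F(y) = -5*log(y + 3/2)/4 + 2*cos(y/2 + pi/3)/3.

For F(y) to be correct the identity F'(y) - f(y) = 0 must hold.
Check: d/dy[-5*log(y + 3/2)/4 + 2*cos(y/2 + pi/3)/3] = (-4*y*sin(y/2 + pi/3) - 6*sin(y/2 + pi/3) - 15)/(12*y + 18) = f(y).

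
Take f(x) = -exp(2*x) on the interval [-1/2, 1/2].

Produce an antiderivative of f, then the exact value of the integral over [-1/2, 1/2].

Check any antiderivative F(x) by computing F'(x) and comparing it with f(x).
F(x) = -exp(2*x)/2 is an antiderivative of f.
Check: d/dx[-exp(2*x)/2] = -exp(2*x) = f(x).
F(1/2) = -exp(1)/2; F(-1/2) = -exp(-1)/2.
Integral = F(1/2) - F(-1/2) = -exp(1)/2 + exp(-1)/2.

Antiderivative: F(x) = -exp(2*x)/2; value = -exp(1)/2 + exp(-1)/2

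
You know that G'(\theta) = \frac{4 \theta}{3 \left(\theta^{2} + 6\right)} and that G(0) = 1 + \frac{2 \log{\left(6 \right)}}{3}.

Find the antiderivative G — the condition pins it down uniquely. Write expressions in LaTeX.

The substitution u = \theta^{2} + 6 works: G'(\theta) is exactly (dG/du)*(du/d\theta) for that inner function.
A general antiderivative is \frac{2 \log{\left(\theta^{2} + 6 \right)}}{3} + C.
The condition gives C = 1 + \frac{2 \log{\left(6 \right)}}{3} - (\frac{2 \log{\left(6 \right)}}{3}) = 1.
So G(\theta) = \frac{2 \log{\left(\theta^{2} + 6 \right)} + 3}{3}.
Check: d/d\theta[\frac{2 \log{\left(\theta^{2} + 6 \right)} + 3}{3}] = \frac{4 \theta}{3 \theta^{2} + 18}, which equals G'(\theta).

G(\theta) = \frac{2 \log{\left(\theta^{2} + 6 \right)} + 3}{3}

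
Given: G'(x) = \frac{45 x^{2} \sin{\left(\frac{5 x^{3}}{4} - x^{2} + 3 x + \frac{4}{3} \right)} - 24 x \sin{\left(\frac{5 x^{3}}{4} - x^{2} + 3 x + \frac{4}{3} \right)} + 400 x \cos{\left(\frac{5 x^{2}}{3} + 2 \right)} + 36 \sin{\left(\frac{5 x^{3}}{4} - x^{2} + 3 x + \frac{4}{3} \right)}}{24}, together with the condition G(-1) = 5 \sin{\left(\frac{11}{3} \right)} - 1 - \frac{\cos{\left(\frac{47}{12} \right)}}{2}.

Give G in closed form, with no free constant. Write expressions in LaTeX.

G(x) = \frac{10 \sin{\left(\frac{5 x^{2}}{3} + 2 \right)} - \cos{\left(\frac{5 x^{3}}{4} - x^{2} + 3 x + \frac{4}{3} \right)} - 2}{2}

Recover the given G'(x) by differentiating a candidate G(x); any mismatch rules it out.
A general antiderivative is 5 \sin{\left(\frac{5 x^{2}}{3} + 2 \right)} - \frac{\cos{\left(\frac{5 x^{3}}{4} - x^{2} + 3 x + \frac{4}{3} \right)}}{2} + C.
The condition gives C = 5 \sin{\left(\frac{11}{3} \right)} - 1 - \frac{\cos{\left(\frac{47}{12} \right)}}{2} - (5 \sin{\left(\frac{11}{3} \right)} - \frac{\cos{\left(\frac{47}{12} \right)}}{2}) = -1.
So G(x) = \frac{10 \sin{\left(\frac{5 x^{2}}{3} + 2 \right)} - \cos{\left(\frac{5 x^{3}}{4} - x^{2} + 3 x + \frac{4}{3} \right)} - 2}{2}.
Check: d/dx[\frac{10 \sin{\left(\frac{5 x^{2}}{3} + 2 \right)} - \cos{\left(\frac{5 x^{3}}{4} - x^{2} + 3 x + \frac{4}{3} \right)} - 2}{2}] = \frac{15 x^{2} \sin{\left(\frac{5 x^{3}}{4} - x^{2} + 3 x + \frac{4}{3} \right)}}{8} - x \sin{\left(\frac{5 x^{3}}{4} - x^{2} + 3 x + \frac{4}{3} \right)} + \frac{50 x \cos{\left(\frac{5 x^{2}}{3} + 2 \right)}}{3} + \frac{3 \sin{\left(\frac{5 x^{3}}{4} - x^{2} + 3 x + \frac{4}{3} \right)}}{2}, which equals G'(x).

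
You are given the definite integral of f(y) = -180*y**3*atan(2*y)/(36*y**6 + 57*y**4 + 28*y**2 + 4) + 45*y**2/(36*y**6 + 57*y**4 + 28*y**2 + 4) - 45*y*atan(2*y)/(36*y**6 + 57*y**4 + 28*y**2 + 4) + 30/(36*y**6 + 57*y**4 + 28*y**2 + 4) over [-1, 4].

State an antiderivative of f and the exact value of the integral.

Antiderivative: F(y) = 15*atan(2*y)/(2*(3*y**2 + 2)); value = 3*atan(8)/20 + 3*atan(2)/2

Recognize the product-rule pattern: f = u'v + uv' with u = 5/(2*y**2 + 4/3), v = atan(2*y), so integration by parts undoes it.
F(y) = 15*atan(2*y)/(2*(3*y**2 + 2)) is an antiderivative of f.
Check: d/dy[15*atan(2*y)/(2*(3*y**2 + 2))] = (-180*y**3*atan(2*y) + 45*y**2 - 45*y*atan(2*y) + 30)/(36*y**6 + 57*y**4 + 28*y**2 + 4), which equals f(y).
F(4) = 3*atan(8)/20; F(-1) = -3*atan(2)/2.
Integral = F(4) - F(-1) = 3*atan(8)/20 + 3*atan(2)/2.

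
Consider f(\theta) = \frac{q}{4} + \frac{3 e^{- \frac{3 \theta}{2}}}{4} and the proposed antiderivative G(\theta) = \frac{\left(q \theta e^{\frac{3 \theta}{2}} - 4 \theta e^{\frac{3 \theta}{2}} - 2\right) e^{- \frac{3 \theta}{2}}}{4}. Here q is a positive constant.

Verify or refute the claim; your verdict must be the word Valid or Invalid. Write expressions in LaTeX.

d/d\theta[G] = \frac{\left(q e^{\frac{3 \theta}{2}} - 4 e^{\frac{3 \theta}{2}} + 3\right) e^{- \frac{3 \theta}{2}}}{4}
d/d\theta[G] - f(\theta) = -1 != 0.

Invalid: d/d\theta[G] - f = -1, which is not 0.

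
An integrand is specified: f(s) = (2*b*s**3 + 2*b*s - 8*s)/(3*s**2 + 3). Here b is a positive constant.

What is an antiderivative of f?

An antiderivative is F(s) = (b*s**2 - 4*log(4*s**2 + 4))/3.

A candidate is checked by its d/ds: the result must match f(s).
Check: d/ds[(b*s**2 - 4*log(4*s**2 + 4))/3] = (2*b*s**3 + 2*b*s - 8*s)/(3*s**2 + 3) = f(s).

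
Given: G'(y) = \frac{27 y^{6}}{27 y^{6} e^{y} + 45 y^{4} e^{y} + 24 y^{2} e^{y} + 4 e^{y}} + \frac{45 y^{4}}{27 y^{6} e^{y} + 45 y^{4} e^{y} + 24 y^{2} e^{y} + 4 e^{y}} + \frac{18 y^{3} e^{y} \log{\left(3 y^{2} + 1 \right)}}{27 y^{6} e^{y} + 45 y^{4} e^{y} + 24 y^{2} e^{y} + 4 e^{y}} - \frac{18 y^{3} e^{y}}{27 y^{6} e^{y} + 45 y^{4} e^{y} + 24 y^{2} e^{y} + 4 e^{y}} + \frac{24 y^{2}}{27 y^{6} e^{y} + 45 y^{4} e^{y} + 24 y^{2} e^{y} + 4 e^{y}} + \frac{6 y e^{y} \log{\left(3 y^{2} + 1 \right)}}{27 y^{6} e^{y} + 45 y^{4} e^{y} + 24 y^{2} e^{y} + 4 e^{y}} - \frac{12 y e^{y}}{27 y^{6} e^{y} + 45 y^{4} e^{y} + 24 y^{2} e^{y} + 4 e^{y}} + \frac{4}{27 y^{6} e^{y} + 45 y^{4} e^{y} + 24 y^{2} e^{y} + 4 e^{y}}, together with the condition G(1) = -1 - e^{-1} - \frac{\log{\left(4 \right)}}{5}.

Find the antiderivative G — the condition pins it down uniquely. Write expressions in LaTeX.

The integrand splits into summands that can be handled one at a time.
A general antiderivative is - e^{- y} - \frac{\log{\left(3 y^{2} + 1 \right)}}{3 y^{2} + 2} + C.
The condition gives C = -1 - e^{-1} - \frac{\log{\left(4 \right)}}{5} - (- \frac{1}{e} - \frac{\log{\left(4 \right)}}{5}) = -1.
So G(y) = -1 - e^{- y} - \frac{\log{\left(3 y^{2} + 1 \right)}}{3 y^{2} + 2}.
Check: d/dy[-1 - e^{- y} - \frac{\log{\left(3 y^{2} + 1 \right)}}{3 y^{2} + 2}] = \frac{27 y^{6} + 45 y^{4} + 18 y^{3} e^{y} \log{\left(3 y^{2} + 1 \right)} - 18 y^{3} e^{y} + 24 y^{2} + 6 y e^{y} \log{\left(3 y^{2} + 1 \right)} - 12 y e^{y} + 4}{27 y^{6} e^{y} + 45 y^{4} e^{y} + 24 y^{2} e^{y} + 4 e^{y}}, which equals G'(y).

G(y) = -1 - e^{- y} - \frac{\log{\left(3 y^{2} + 1 \right)}}{3 y^{2} + 2}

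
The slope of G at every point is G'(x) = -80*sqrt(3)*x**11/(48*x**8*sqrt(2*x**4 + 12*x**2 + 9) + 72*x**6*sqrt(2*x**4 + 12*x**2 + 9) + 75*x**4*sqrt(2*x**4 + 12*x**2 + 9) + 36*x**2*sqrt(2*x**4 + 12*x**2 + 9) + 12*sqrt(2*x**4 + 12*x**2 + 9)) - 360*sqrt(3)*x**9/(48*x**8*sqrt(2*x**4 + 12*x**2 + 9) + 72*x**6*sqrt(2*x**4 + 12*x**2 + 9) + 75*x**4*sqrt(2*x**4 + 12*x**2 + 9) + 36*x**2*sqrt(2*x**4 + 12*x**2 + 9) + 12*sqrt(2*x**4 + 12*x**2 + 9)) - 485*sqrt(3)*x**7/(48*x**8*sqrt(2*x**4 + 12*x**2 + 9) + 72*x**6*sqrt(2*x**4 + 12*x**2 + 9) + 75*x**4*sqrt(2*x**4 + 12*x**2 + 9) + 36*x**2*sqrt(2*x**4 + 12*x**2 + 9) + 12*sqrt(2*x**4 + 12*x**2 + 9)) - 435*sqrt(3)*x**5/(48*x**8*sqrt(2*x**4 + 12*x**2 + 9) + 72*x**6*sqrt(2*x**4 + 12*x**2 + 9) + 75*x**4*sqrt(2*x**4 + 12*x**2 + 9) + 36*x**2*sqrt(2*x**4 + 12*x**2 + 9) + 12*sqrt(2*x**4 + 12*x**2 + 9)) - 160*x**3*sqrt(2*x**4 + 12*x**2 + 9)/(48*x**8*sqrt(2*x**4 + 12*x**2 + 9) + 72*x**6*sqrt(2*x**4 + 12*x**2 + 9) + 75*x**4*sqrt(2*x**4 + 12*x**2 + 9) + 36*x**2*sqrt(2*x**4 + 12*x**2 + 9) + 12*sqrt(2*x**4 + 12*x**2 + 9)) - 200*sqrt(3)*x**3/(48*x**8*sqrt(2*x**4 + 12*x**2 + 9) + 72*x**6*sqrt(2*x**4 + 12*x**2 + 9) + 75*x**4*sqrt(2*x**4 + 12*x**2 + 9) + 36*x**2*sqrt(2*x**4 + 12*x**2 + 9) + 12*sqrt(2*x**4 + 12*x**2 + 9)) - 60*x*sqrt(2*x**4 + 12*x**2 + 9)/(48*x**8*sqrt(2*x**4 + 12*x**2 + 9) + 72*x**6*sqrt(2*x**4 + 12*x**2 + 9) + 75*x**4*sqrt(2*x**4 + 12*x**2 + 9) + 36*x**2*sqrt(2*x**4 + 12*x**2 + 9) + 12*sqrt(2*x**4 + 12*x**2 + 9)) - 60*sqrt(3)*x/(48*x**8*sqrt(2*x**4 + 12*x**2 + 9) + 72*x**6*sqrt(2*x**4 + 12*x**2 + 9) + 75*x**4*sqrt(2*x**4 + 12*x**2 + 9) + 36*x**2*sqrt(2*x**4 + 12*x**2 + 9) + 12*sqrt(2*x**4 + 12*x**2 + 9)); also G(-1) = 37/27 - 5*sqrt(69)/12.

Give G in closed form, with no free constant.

Integrate term by term and add the pieces.
A general antiderivative is -5*sqrt(2*x**4/3 + 4*x**2 + 3)/4 + 5/(3*(2*x**4 + 3*x**2/2 + 1)) + C.
The condition gives C = 37/27 - 5*sqrt(69)/12 - (10/27 - 5*sqrt(69)/12) = 1.
So G(x) = -(20*sqrt(3)*x**4*sqrt(2*x**4 + 12*x**2 + 9) - 48*x**4 + 15*sqrt(3)*x**2*sqrt(2*x**4 + 12*x**2 + 9) - 36*x**2 + 10*sqrt(3)*sqrt(2*x**4 + 12*x**2 + 9) - 64)/(12*(4*x**4 + 3*x**2 + 2)).
Check: d/dx[-(20*sqrt(3)*x**4*sqrt(2*x**4 + 12*x**2 + 9) - 48*x**4 + 15*sqrt(3)*x**2*sqrt(2*x**4 + 12*x**2 + 9) - 36*x**2 + 10*sqrt(3)*sqrt(2*x**4 + 12*x**2 + 9) - 64)/(12*(4*x**4 + 3*x**2 + 2))] = (-80*sqrt(3)*x**11 - 360*sqrt(3)*x**9 - 485*sqrt(3)*x**7 - 435*sqrt(3)*x**5 - 160*x**3*sqrt(2*x**4 + 12*x**2 + 9) - 200*sqrt(3)*x**3 - 60*x*sqrt(2*x**4 + 12*x**2 + 9) - 60*sqrt(3)*x)/(48*x**8*sqrt(2*x**4 + 12*x**2 + 9) + 72*x**6*sqrt(2*x**4 + 12*x**2 + 9) + 75*x**4*sqrt(2*x**4 + 12*x**2 + 9) + 36*x**2*sqrt(2*x**4 + 12*x**2 + 9) + 12*sqrt(2*x**4 + 12*x**2 + 9)), which equals G'(x).

G(x) = -(20*sqrt(3)*x**4*sqrt(2*x**4 + 12*x**2 + 9) - 48*x**4 + 15*sqrt(3)*x**2*sqrt(2*x**4 + 12*x**2 + 9) - 36*x**2 + 10*sqrt(3)*sqrt(2*x**4 + 12*x**2 + 9) - 64)/(12*(4*x**4 + 3*x**2 + 2))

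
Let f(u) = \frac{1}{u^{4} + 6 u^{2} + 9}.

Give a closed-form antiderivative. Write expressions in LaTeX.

A candidate is checked by its d/du: the result must match f(u).
Check: d/du[\frac{\sqrt{3} u^{2} \operatorname{atan}{\left(\frac{\sqrt{3} u}{3} \right)} + 3 u + 3 \sqrt{3} \operatorname{atan}{\left(\frac{\sqrt{3} u}{3} \right)}}{18 \left(u^{2} + 3\right)}] = \frac{1}{u^{4} + 6 u^{2} + 9} = f(u).

An antiderivative is F(u) = \frac{\sqrt{3} u^{2} \operatorname{atan}{\left(\frac{\sqrt{3} u}{3} \right)} + 3 u + 3 \sqrt{3} \operatorname{atan}{\left(\frac{\sqrt{3} u}{3} \right)}}{18 \left(u^{2} + 3\right)}.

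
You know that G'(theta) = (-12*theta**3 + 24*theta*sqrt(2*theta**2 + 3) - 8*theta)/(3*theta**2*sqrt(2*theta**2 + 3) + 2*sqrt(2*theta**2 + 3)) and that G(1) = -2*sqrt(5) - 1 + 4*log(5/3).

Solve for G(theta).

G(theta) = -2*sqrt(2*theta**2 + 3) + 4*log(theta**2 + 2/3) - 1

A first test for any G(theta): its theta-derivative must equal the given G'(theta).
A general antiderivative is -2*sqrt(2*theta**2 + 3) + 4*log(theta**2 + 2/3) + C.
The condition gives C = -2*sqrt(5) - 1 + 4*log(5/3) - (-2*sqrt(5) + 4*log(5/3)) = -1.
So G(theta) = -2*sqrt(2*theta**2 + 3) + 4*log(theta**2 + 2/3) - 1.
Check: d/dtheta[-2*sqrt(2*theta**2 + 3) + 4*log(theta**2 + 2/3) - 1] = (-12*theta**3 + 24*theta*sqrt(2*theta**2 + 3) - 8*theta)/(3*theta**2*sqrt(2*theta**2 + 3) + 2*sqrt(2*theta**2 + 3)) = G'(theta).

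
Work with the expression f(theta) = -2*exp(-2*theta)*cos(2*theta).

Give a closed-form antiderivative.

Whatever form F(theta) takes, F'(theta) = f(theta) is non-negotiable.
Check: d/dtheta[-exp(-2*theta)*sin(2*theta)/2 + exp(-2*theta)*cos(2*theta)/2] = -2*exp(-2*theta)*cos(2*theta) = f(theta).

An antiderivative is F(theta) = -exp(-2*theta)*sin(2*theta)/2 + exp(-2*theta)*cos(2*theta)/2.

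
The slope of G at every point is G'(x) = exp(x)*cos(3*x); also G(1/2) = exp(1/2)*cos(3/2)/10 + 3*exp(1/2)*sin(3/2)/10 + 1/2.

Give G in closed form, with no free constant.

G(x) = 3*exp(x)*sin(3*x)/10 + exp(x)*cos(3*x)/10 + 1/2

Differentiate the proposed G(x) back; it has to land on the given G'(x).
A general antiderivative is 3*exp(x)*sin(3*x)/10 + exp(x)*cos(3*x)/10 + C.
The condition gives C = exp(1/2)*cos(3/2)/10 + 3*exp(1/2)*sin(3/2)/10 + 1/2 - (exp(1/2)*cos(3/2)/10 + 3*exp(1/2)*sin(3/2)/10) = 1/2.
So G(x) = 3*exp(x)*sin(3*x)/10 + exp(x)*cos(3*x)/10 + 1/2.
Check: d/dx[3*exp(x)*sin(3*x)/10 + exp(x)*cos(3*x)/10 + 1/2] = exp(x)*cos(3*x) = G'(x).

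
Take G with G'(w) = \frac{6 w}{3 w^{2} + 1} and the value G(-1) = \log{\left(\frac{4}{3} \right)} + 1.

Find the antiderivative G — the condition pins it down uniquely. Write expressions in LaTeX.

G'(w) matches the chain-rule pattern g'(h)*h' with inner function h(w) = w^{2} + \frac{1}{3}; substituting u = h(w) collapses the integral.
A general antiderivative is \log{\left(w^{2} + \frac{1}{3} \right)} + C.
The condition gives C = \log{\left(\frac{4}{3} \right)} + 1 - (\log{\left(\frac{4}{3} \right)}) = 1.
So G(w) = \log{\left(w^{2} + \frac{1}{3} \right)} + 1.
Check: d/dw[\log{\left(w^{2} + \frac{1}{3} \right)} + 1] = \frac{6 w}{3 w^{2} + 1} = G'(w).

G(w) = \log{\left(w^{2} + \frac{1}{3} \right)} + 1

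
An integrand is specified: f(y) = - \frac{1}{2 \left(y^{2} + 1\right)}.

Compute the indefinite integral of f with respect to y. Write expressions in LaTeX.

F(y) = - \frac{\operatorname{atan}{\left(y \right)}}{2} + C

Any candidate F(y) must reproduce f(y) exactly when differentiated.
Check: d/dy[- \frac{\operatorname{atan}{\left(y \right)}}{2}] = - \frac{1}{2 y^{2} + 2}, which equals f(y).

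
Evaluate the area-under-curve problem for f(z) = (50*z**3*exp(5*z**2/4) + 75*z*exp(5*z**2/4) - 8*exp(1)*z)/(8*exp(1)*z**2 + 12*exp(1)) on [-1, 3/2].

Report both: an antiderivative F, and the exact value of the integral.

Antiderivative: F(z) = 5*exp(-1)*exp(5*z**2/4)/2 - log(2*z**2 + 3)/2; value = -5*exp(1/4)/2 - log(15/2)/2 + log(5)/2 + 5*exp(29/16)/2

Whatever form F(z) takes, F'(z) = f(z) is non-negotiable.
F(z) = 5*exp(-1)*exp(5*z**2/4)/2 - log(2*z**2 + 3)/2 is an antiderivative of f.
Check: d/dz[5*exp(-1)*exp(5*z**2/4)/2 - log(2*z**2 + 3)/2] = (50*z**3*exp(5*z**2/4) + 75*z*exp(5*z**2/4) - 8*exp(1)*z)/(8*exp(1)*z**2 + 12*exp(1)) = f(z).
F(3/2) = -log(15/2)/2 + 5*exp(29/16)/2; F(-1) = -log(5)/2 + 5*exp(1/4)/2.
Integral = F(3/2) - F(-1) = -5*exp(1/4)/2 - log(15/2)/2 + log(5)/2 + 5*exp(29/16)/2.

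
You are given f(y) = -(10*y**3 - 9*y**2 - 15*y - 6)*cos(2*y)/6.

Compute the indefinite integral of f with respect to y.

An antiderivative F(y) passes only if d/dy[F] lands on f(y) exactly.
Check: d/dy[(-20*y**3*sin(2*y) + 18*y**2*sin(2*y) - 30*y**2*cos(2*y) + 60*y*sin(2*y) + 18*y*cos(2*y) + 3*sin(2*y) + 30*cos(2*y))/24] = -5*y**3*cos(2*y)/3 + 3*y**2*cos(2*y)/2 + 5*y*cos(2*y)/2 + cos(2*y), which equals f(y).

F(y) = (-20*y**3*sin(2*y) + 18*y**2*sin(2*y) - 30*y**2*cos(2*y) + 60*y*sin(2*y) + 18*y*cos(2*y) + 3*sin(2*y) + 30*cos(2*y))/24 + C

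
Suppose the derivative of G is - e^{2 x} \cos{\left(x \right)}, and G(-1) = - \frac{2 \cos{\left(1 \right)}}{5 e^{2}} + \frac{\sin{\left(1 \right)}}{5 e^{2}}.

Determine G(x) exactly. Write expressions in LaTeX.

Check a candidate G(x) by differentiating: d/dx[G] must match the given G'(x).
A general antiderivative is - \frac{e^{2 x} \sin{\left(x \right)}}{5} - \frac{2 e^{2 x} \cos{\left(x \right)}}{5} + C.
The condition gives C = - \frac{2 \cos{\left(1 \right)}}{5 e^{2}} + \frac{\sin{\left(1 \right)}}{5 e^{2}} - (- \frac{2 \cos{\left(1 \right)}}{5 e^{2}} + \frac{\sin{\left(1 \right)}}{5 e^{2}}) = 0.
So G(x) = - \frac{e^{2 x} \sin{\left(x \right)}}{5} - \frac{2 e^{2 x} \cos{\left(x \right)}}{5}.
Check: d/dx[- \frac{e^{2 x} \sin{\left(x \right)}}{5} - \frac{2 e^{2 x} \cos{\left(x \right)}}{5}] = - e^{2 x} \cos{\left(x \right)} = G'(x).

G(x) = - \frac{e^{2 x} \sin{\left(x \right)}}{5} - \frac{2 e^{2 x} \cos{\left(x \right)}}{5}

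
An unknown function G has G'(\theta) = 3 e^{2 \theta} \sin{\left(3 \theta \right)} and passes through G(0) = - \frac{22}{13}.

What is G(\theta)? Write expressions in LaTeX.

Since d/d\theta undoes antidifferentiation here, G(\theta) must give back the stated G'(\theta).
A general antiderivative is \frac{6 e^{2 \theta} \sin{\left(3 \theta \right)}}{13} - \frac{9 e^{2 \theta} \cos{\left(3 \theta \right)}}{13} + C.
The condition gives C = - \frac{22}{13} - (- \frac{9}{13}) = -1.
So G(\theta) = \frac{6 e^{2 \theta} \sin{\left(3 \theta \right)} - 9 e^{2 \theta} \cos{\left(3 \theta \right)} - 13}{13}.
Check: d/d\theta[\frac{6 e^{2 \theta} \sin{\left(3 \theta \right)} - 9 e^{2 \theta} \cos{\left(3 \theta \right)} - 13}{13}] = 3 e^{2 \theta} \sin{\left(3 \theta \right)} = G'(\theta).

G(\theta) = \frac{6 e^{2 \theta} \sin{\left(3 \theta \right)} - 9 e^{2 \theta} \cos{\left(3 \theta \right)} - 13}{13}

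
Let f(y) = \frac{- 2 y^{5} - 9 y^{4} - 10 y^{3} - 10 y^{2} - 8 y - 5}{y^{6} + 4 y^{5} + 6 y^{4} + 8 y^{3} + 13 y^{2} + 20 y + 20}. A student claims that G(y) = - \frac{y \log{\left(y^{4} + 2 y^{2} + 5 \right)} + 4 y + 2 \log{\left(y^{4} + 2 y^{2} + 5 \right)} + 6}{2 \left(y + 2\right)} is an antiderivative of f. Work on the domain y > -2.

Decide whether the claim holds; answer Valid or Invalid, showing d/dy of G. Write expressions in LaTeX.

d/dy[G] = \frac{- 2 y^{5} - 9 y^{4} - 10 y^{3} - 10 y^{2} - 8 y - 5}{y^{6} + 4 y^{5} + 6 y^{4} + 8 y^{3} + 13 y^{2} + 20 y + 20}
This equals f(y) exactly, so the claim holds.

Valid - differentiating G returns exactly f.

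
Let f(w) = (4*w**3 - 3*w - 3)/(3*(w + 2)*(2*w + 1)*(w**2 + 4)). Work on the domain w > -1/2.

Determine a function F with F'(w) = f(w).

The denominator factors as 3*(w + 2)*(2*w + 1)*(w**2 + 4); partial fractions split f into directly integrable pieces: (129*w - 362)/(408*(w**2 + 4)) - 16/(153*(2*w + 1)) + 29/(72*(w + 2)).
Check: d/dw[-8*log(w + 1/2)/153 + 29*log(w + 2)/72 + 43*log(w**2 + 4)/272 - 181*atan(w/2)/408] = (4*w**3 - 3*w - 3)/(6*w**4 + 15*w**3 + 30*w**2 + 60*w + 24), which equals f(w).

An antiderivative is F(w) = -8*log(w + 1/2)/153 + 29*log(w + 2)/72 + 43*log(w**2 + 4)/272 - 181*atan(w/2)/408.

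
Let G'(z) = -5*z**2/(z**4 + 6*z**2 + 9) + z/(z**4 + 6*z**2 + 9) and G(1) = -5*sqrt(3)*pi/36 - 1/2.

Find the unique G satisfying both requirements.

Integrate term by term and add the pieces.
A general antiderivative is -(1 - 5*z)/(2*z**2 + 6) - 5*sqrt(3)*atan(sqrt(3)*z/3)/6 + C.
The condition gives C = -5*sqrt(3)*pi/36 - 1/2 - (-5*sqrt(3)*pi/36 + 1/2) = -1.
So G(z) = -(5*sqrt(3)*z**2*atan(sqrt(3)*z/3) + 6*z**2 - 15*z + 15*sqrt(3)*atan(sqrt(3)*z/3) + 21)/(6*(z**2 + 3)).
Check: d/dz[-(5*sqrt(3)*z**2*atan(sqrt(3)*z/3) + 6*z**2 - 15*z + 15*sqrt(3)*atan(sqrt(3)*z/3) + 21)/(6*(z**2 + 3))] = (-5*z**2 + z)/(z**4 + 6*z**2 + 9), which equals G'(z).

G(z) = -(5*sqrt(3)*z**2*atan(sqrt(3)*z/3) + 6*z**2 - 15*z + 15*sqrt(3)*atan(sqrt(3)*z/3) + 21)/(6*(z**2 + 3))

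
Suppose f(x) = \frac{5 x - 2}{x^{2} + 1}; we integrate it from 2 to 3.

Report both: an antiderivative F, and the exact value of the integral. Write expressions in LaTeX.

Check any antiderivative F(x) by computing F'(x) and comparing it with f(x).
F(x) = \frac{5 \log{\left(x^{2} + 1 \right)} - 4 \operatorname{atan}{\left(x \right)}}{2} is an antiderivative of f.
Check: d/dx[\frac{5 \log{\left(x^{2} + 1 \right)} - 4 \operatorname{atan}{\left(x \right)}}{2}] = \frac{5 x - 2}{x^{2} + 1} = f(x).
F(3) = - 2 \operatorname{atan}{\left(3 \right)} + \frac{5 \log{\left(10 \right)}}{2}; F(2) = - 2 \operatorname{atan}{\left(2 \right)} + \frac{5 \log{\left(5 \right)}}{2}.
Integral = F(3) - F(2) = - \frac{5 \log{\left(5 \right)}}{2} - 2 \operatorname{atan}{\left(3 \right)} + 2 \operatorname{atan}{\left(2 \right)} + \frac{5 \log{\left(10 \right)}}{2}.

Antiderivative: F(x) = \frac{5 \log{\left(x^{2} + 1 \right)} - 4 \operatorname{atan}{\left(x \right)}}{2}; value = - \frac{5 \log{\left(5 \right)}}{2} - 2 \operatorname{atan}{\left(3 \right)} + 2 \operatorname{atan}{\left(2 \right)} + \frac{5 \log{\left(10 \right)}}{2}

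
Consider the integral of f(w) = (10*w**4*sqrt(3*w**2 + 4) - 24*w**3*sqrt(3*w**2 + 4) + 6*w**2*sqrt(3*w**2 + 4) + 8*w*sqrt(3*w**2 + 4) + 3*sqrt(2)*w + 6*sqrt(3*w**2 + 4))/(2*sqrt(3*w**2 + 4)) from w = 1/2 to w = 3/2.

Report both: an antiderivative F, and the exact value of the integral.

Recover f(w) by differentiating a candidate F(w); any mismatch rules it out.
F(w) = (2*w**5 - 6*w**4 + 2*w**3 + 4*w**2 + 6*w + sqrt(2)*sqrt(3*w**2 + 4))/2 is an antiderivative of f.
Check: d/dw[(2*w**5 - 6*w**4 + 2*w**3 + 4*w**2 + 6*w + sqrt(2)*sqrt(3*w**2 + 4))/2] = (10*w**4*sqrt(3*w**2 + 4) - 24*w**3*sqrt(3*w**2 + 4) + 6*w**2*sqrt(3*w**2 + 4) + 8*w*sqrt(3*w**2 + 4) + 3*sqrt(2)*w + 6*sqrt(3*w**2 + 4))/(2*sqrt(3*w**2 + 4)) = f(w).
F(3/2) = sqrt(86)/4 + 153/32; F(1/2) = sqrt(38)/4 + 63/32.
Integral = F(3/2) - F(1/2) = -sqrt(38)/4 + sqrt(86)/4 + 45/16.

Antiderivative: F(w) = (2*w**5 - 6*w**4 + 2*w**3 + 4*w**2 + 6*w + sqrt(2)*sqrt(3*w**2 + 4))/2; value = -sqrt(38)/4 + sqrt(86)/4 + 45/16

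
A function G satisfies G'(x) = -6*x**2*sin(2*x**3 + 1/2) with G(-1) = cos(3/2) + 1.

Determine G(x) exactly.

G'(x) matches the chain-rule pattern g'(h)*h' with inner function h(x) = 2*x**3 + 1/2; substituting u = h(x) collapses the integral.
A general antiderivative is cos(2*x**3 + 1/2) + C.
The condition gives C = cos(3/2) + 1 - (cos(3/2)) = 1.
So G(x) = cos(2*x**3 + 1/2) + 1.
Check: d/dx[cos(2*x**3 + 1/2) + 1] = -6*x**2*sin(2*x**3 + 1/2) = G'(x).

G(x) = cos(2*x**3 + 1/2) + 1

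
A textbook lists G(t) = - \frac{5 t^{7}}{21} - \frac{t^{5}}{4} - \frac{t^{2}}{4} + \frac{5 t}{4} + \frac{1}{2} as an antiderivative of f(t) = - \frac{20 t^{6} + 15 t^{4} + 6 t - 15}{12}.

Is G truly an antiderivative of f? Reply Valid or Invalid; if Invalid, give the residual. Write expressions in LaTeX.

d/dt[G] = - \frac{5 t^{6}}{3} - \frac{5 t^{4}}{4} - \frac{t}{2} + \frac{5}{4}
This equals f(t) exactly, so the claim holds.

Valid - the claim checks out under differentiation.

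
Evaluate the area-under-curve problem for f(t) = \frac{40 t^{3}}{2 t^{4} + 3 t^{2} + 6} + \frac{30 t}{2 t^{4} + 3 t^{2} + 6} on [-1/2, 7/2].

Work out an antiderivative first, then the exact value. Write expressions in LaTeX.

f matches the chain-rule pattern g'(h)*h' with inner function h(t) = \frac{2 t^{4}}{3} + t^{2} + 2; substituting u = h(t) collapses the integral.
F(t) = 5 \log{\left(\frac{2 t^{4}}{3} + t^{2} + 2 \right)} is an antiderivative of f.
Check: d/dt[5 \log{\left(\frac{2 t^{4}}{3} + t^{2} + 2 \right)}] = \frac{40 t^{3} + 30 t}{2 t^{4} + 3 t^{2} + 6}, which equals f(t).
F(7/2) = 5 \log{\left(\frac{2743}{24} \right)}; F(-1/2) = 5 \log{\left(\frac{55}{24} \right)}.
Integral = F(7/2) - F(-1/2) = - 5 \log{\left(\frac{55}{24} \right)} + 5 \log{\left(\frac{2743}{24} \right)}.

Antiderivative: F(t) = 5 \log{\left(\frac{2 t^{4}}{3} + t^{2} + 2 \right)}; value = - 5 \log{\left(\frac{55}{24} \right)} + 5 \log{\left(\frac{2743}{24} \right)}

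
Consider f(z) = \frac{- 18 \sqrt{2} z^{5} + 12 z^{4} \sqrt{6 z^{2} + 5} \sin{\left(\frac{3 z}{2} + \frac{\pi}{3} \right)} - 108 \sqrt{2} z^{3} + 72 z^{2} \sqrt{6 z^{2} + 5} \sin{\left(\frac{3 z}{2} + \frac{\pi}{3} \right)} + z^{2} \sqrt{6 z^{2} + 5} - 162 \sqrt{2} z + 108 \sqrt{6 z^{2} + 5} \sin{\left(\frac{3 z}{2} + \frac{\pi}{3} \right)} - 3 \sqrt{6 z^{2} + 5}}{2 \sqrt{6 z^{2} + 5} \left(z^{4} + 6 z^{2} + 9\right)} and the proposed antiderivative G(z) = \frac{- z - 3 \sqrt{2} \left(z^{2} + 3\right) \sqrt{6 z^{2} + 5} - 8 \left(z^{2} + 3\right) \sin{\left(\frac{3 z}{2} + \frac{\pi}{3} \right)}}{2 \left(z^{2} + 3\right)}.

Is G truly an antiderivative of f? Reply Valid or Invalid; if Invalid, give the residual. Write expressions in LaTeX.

Invalid: d/dz[G] - f = - 6 \sin{\left(\frac{3 z}{2} + \frac{\pi}{3} \right)} - 6 \cos{\left(\frac{3 z}{2} + \frac{\pi}{3} \right)}, which is not 0.

d/dz[G] = \frac{- 18 \sqrt{2} z^{5} - 12 z^{4} \sqrt{6 z^{2} + 5} \cos{\left(\frac{3 z}{2} + \frac{\pi}{3} \right)} - 108 \sqrt{2} z^{3} - 72 z^{2} \sqrt{6 z^{2} + 5} \cos{\left(\frac{3 z}{2} + \frac{\pi}{3} \right)} + z^{2} \sqrt{6 z^{2} + 5} - 162 \sqrt{2} z - 108 \sqrt{6 z^{2} + 5} \cos{\left(\frac{3 z}{2} + \frac{\pi}{3} \right)} - 3 \sqrt{6 z^{2} + 5}}{2 z^{4} \sqrt{6 z^{2} + 5} + 12 z^{2} \sqrt{6 z^{2} + 5} + 18 \sqrt{6 z^{2} + 5}}
d/dz[G] - f(z) = - 6 \sin{\left(\frac{3 z}{2} + \frac{\pi}{3} \right)} - 6 \cos{\left(\frac{3 z}{2} + \frac{\pi}{3} \right)} != 0.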